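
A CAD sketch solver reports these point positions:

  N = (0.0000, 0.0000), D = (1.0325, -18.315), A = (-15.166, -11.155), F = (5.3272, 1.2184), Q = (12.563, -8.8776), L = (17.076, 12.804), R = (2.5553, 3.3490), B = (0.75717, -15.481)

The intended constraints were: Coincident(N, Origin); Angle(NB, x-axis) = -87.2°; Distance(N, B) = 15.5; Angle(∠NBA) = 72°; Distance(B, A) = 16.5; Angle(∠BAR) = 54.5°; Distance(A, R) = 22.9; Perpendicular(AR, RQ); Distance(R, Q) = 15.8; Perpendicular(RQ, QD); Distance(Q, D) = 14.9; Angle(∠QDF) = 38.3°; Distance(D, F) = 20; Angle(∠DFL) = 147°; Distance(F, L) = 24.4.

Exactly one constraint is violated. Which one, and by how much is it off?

Distance(F, L) = 24.4 — off by 7.90.

N = (0.00, 0.00) ✓; NB at -87.20° ✓; |NB| = 15.50 ✓; ∠NBA = 72.00° ✓; |BA| = 16.50 ✓; ∠BAR = 54.50° ✓; |AR| = 22.90 ✓; ∠(AR, RQ) = 90.00° ✓; |RQ| = 15.80 ✓; ∠(RQ, QD) = 90.00° ✓; |QD| = 14.90 ✓; ∠QDF = 38.30° ✓; |DF| = 20.00 ✓; ∠DFL = 147.0° ✓; |FL| = 16.50 ✗.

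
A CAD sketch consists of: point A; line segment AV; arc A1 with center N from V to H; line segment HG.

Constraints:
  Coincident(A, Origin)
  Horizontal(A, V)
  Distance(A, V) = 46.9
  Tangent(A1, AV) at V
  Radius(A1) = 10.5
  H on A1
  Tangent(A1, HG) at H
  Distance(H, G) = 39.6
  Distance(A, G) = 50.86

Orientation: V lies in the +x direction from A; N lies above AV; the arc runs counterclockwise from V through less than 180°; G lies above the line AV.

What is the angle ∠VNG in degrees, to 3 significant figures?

147°

Checks: A.y = 0.00, V.y = 0.00 ✓; |NH| = 10.50 ✓; ∠(NH, HG) = 90.00° ✓; |HG| = 39.60 ✓; |AG| = 50.86 ✓.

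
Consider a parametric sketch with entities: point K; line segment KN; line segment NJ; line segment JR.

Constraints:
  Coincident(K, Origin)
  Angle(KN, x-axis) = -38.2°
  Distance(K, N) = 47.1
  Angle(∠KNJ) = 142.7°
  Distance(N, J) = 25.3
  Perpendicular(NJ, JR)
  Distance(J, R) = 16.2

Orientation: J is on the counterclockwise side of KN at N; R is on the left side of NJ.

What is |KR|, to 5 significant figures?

63.969

K is at the origin; KN runs at -38.2° with length 47.1, so N = 47.1·(cos -38.2°, sin -38.2°) = (37.014, -29.127). ∠KNJ = 142.7°, so NJ runs at -38.2° + (180° − 142.7°) = -0.90000° from the x-axis; with |NJ| = 25.3, J = N + 25.3·(cos -0.90000°, sin -0.90000°) = (62.311, -29.524). NJ ⟂ JR; with |JR| = 16.2 on the left of NJ, R = J + 16.2·(0.015707, 0.99988) = (62.565, -13.326). Then |KR| = |R − K| = 63.969.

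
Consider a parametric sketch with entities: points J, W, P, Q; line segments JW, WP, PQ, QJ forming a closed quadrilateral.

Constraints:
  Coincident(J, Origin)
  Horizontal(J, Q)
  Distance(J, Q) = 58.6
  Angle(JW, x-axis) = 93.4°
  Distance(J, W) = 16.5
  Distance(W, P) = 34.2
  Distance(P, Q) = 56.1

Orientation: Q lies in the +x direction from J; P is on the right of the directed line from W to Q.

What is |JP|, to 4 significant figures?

17.94

Checks: |WP| = 34.20 ✓; |PQ| = 56.10 ✓.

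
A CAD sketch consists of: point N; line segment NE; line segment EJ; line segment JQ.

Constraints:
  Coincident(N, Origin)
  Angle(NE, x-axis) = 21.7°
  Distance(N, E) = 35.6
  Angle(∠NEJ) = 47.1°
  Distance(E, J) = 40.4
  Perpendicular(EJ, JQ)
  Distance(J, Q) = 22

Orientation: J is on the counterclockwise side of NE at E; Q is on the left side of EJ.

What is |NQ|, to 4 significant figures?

16.67

N is at the origin; NE runs at 21.7° with length 35.6, so E = 35.6·(cos 21.7°, sin 21.7°) = (33.08, 13.16). ∠NEJ = 47.1°, so EJ runs at 21.7° + (180° − 47.1°) = 154.6° from the x-axis; with |EJ| = 40.4, J = E + 40.4·(cos 154.6°, sin 154.6°) = (-3.418, 30.49). EJ ⟂ JQ; with |JQ| = 22.0 on the left of EJ, Q = J + 22.0·(-0.4289, -0.9033) = (-12.85, 10.62). Then |NQ| = |Q − N| = 16.67.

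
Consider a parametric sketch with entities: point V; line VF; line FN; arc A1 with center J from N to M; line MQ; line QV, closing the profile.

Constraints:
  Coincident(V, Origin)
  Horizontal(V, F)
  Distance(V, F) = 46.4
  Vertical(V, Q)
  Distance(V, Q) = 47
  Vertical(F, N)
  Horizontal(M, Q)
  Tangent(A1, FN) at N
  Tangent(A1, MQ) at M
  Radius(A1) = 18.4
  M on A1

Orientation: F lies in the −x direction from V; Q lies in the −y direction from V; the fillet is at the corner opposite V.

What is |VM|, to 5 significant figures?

54.708

The virtual corner opposite V is at (-46.400, -47.000). The tangent condition forces JN to be normal to FN and the tangent condition forces JM to be normal to MQ, with radius 18.4, so the center J sits 18.4 in from both sides at J = (-28.000, -28.600). That places the tangent points at N = (-46.400, -28.600) on FN and M = (-28.000, -47.000) on MQ. Then |VM| = |M − V| = 54.708.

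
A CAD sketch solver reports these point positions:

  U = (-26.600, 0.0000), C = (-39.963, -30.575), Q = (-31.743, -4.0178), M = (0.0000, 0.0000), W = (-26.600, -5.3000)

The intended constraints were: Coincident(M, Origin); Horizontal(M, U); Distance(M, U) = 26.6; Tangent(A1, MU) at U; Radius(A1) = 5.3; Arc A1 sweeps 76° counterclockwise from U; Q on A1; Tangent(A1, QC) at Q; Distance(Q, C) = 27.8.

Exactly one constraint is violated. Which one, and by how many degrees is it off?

Tangent(A1, QC) at Q — off by 3.20°.

M = (0.00, 0.00) ✓; M.y = 0.00, U.y = 0.00 ✓; |MU| = 26.60 ✓; ∠(WU, UM) = 90.00° ✓; |WU| = 5.300 ✓; bearing(W→Q) − bearing(W→U) = 76.00° ✓; |WQ| = 5.300 ✓; ∠(WQ, QC) = 93.20° ✗; |QC| = 27.80 ✓.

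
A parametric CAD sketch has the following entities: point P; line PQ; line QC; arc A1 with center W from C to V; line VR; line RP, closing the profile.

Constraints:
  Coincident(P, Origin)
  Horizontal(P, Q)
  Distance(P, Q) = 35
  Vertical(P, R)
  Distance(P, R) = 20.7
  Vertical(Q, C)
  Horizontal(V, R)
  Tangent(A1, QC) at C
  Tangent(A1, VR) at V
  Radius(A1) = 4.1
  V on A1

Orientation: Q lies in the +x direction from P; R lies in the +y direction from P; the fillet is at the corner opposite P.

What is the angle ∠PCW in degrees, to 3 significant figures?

25.4°

The virtual corner opposite P is at (35.0, 20.7). Tangency of A1 to QC means the radius WC is perpendicular to QC and the tangent condition forces WV to be normal to VR, with radius 4.1, so the center W sits 4.1 in from both sides at W = (30.9, 16.6). That places the tangent points at C = (35.0, 16.6) on QC and V = (30.9, 20.7) on VR. Then cos ∠PCW = CP·CW / (|CP||CW|), giving 25.4°.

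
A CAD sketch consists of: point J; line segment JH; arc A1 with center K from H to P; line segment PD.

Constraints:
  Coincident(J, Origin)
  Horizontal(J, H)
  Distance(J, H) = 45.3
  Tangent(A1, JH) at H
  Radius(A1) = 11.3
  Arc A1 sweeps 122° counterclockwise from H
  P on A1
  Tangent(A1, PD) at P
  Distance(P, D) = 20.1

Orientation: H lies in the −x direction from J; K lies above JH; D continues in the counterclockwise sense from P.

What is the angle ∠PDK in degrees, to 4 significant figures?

29.34°

On A1, H sits at bearing -90° from K; a 122° counterclockwise sweep puts P at bearing 32°, so P = K + 11.3·(cos 32°, sin 32°) = (-35.72, 17.29). Tangency of A1 to PD means the radius KP is perpendicular to PD, so PD runs along (−sin 32°, cos 32°); with |PD| = 20.1, D = (-46.37, 34.33). Then cos ∠PDK = DP·DK / (|DP||DK|), giving 29.34°.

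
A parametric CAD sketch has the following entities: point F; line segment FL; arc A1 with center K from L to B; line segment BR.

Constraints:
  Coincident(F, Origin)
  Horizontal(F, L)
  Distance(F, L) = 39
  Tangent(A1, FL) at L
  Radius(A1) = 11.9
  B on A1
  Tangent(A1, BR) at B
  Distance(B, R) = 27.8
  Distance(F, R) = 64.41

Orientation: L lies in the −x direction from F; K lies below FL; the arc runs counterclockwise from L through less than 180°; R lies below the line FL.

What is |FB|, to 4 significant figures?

52.30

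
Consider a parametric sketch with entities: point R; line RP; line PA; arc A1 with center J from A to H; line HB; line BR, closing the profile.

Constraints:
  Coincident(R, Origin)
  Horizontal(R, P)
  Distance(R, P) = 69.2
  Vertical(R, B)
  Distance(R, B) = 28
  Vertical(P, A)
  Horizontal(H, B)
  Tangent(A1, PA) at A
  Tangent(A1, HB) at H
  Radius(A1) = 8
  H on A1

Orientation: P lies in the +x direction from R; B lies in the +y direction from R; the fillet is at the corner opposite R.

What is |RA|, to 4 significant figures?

72.03

The virtual corner opposite R is at (69.20, 28.00). The tangent condition forces JA to be normal to PA and A1 meets HB tangentially, so JH is at right angles to HB, with radius 8.0, so the center J sits 8.0 in from both sides at J = (61.20, 20.00). That places the tangent points at A = (69.20, 20.00) on PA and H = (61.20, 28.00) on HB. Then |RA| = |A − R| = 72.03.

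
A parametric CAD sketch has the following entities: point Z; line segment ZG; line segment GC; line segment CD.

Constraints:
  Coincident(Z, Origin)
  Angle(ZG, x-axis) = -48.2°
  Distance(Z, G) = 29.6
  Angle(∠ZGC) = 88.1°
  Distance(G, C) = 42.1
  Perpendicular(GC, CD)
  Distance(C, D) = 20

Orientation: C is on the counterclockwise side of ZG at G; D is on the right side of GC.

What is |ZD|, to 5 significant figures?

64.415

Z is at the origin; ZG runs at -48.2° with length 29.6, so G = 29.6·(cos -48.2°, sin -48.2°) = (19.729, -22.066). ∠ZGC = 88.1°, so GC runs at -48.2° + (180° − 88.1°) = 43.700° from the x-axis; with |GC| = 42.1, C = G + 42.1·(cos 43.700°, sin 43.700°) = (50.166, 7.0201). GC is perpendicular to CD; with |CD| = 20.0 on the right of GC, D = C + 20.0·(0.69088, -0.72297) = (63.984, -7.4393). Then |ZD| = |D − Z| = 64.415.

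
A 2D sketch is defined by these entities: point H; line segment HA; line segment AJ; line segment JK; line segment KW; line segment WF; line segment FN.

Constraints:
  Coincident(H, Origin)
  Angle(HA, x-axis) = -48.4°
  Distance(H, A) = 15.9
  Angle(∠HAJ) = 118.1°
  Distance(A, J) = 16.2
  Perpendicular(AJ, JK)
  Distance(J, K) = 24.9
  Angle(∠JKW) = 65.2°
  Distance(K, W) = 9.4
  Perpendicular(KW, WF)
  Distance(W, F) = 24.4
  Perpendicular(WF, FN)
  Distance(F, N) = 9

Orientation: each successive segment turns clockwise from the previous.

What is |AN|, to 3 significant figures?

26.2

H is at the origin; HA runs at -48.4° with length 15.9, so A = (10.6, -11.9). ∠HAJ = 118.1° gives AJ at -110° from the x-axis; with |AJ| = 16.2, J = (4.94, -27.1). AJ ⟂ JK, so JK runs at 160°; with |JK| = 24.9, K = (-18.4, -18.4). ∠JKW = 65.2° gives KW at 44.9° from the x-axis; with |KW| = 9.4, W = (-11.8, -11.8). KW is perpendicular to WF, so WF runs at -45.1°; with |WF| = 24.4, F = (5.46, -29.1). The perpendicularity gives FN at right angles to WF, so FN runs at -135°; with |FN| = 9.0, N = (-0.911, -35.4). Then |AN| = |N − A| = 26.2.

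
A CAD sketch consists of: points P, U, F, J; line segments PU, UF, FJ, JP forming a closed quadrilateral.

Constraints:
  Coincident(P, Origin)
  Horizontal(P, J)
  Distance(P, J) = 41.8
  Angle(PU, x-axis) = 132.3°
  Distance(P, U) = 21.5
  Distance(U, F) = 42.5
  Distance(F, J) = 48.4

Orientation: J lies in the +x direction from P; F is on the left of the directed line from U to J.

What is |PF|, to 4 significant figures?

46.43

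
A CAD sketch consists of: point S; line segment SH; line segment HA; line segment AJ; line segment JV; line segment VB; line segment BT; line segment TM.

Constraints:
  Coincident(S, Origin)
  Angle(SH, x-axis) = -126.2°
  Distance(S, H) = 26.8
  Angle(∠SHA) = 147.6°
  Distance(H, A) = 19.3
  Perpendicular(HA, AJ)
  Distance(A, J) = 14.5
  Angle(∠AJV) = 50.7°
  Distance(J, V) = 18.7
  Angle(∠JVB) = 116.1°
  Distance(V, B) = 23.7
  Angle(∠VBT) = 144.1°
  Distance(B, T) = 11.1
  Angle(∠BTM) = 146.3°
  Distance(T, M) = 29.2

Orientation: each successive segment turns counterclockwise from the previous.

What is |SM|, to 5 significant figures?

83.792

S is at the origin; SH runs at -126.2° with length 26.8, so H = (-15.828, -21.627). ∠SHA = 147.6° gives HA at -93.800° from the x-axis; with |HA| = 19.3, A = (-17.107, -40.884). HA ⟂ AJ, so AJ runs at -3.8000°; with |AJ| = 14.5, J = (-2.6392, -41.845). ∠AJV = 50.7° gives JV at 125.50° from the x-axis; with |JV| = 18.7, V = (-13.498, -26.621). ∠JVB = 116.1° gives VB at -170.60° from the x-axis; with |VB| = 23.7, B = (-36.880, -30.492). ∠VBT = 144.1° gives BT at -134.70° from the x-axis; with |BT| = 11.1, T = (-44.688, -38.382). ∠BTM = 146.3° gives TM at -101.00° from the x-axis; with |TM| = 29.2, M = (-50.259, -67.045). Then |SM| = |M − S| = 83.792.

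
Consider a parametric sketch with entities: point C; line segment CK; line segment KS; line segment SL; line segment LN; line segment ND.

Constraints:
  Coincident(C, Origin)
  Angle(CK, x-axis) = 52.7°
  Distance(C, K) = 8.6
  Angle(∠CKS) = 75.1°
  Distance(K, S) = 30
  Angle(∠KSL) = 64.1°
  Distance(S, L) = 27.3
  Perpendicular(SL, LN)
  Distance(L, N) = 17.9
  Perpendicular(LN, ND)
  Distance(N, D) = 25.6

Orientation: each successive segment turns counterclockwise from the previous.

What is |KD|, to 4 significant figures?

14.58

C is at the origin; CK runs at 52.7° with length 8.6, so K = (5.212, 6.841). ∠CKS = 75.1° gives KS at 157.6° from the x-axis; with |KS| = 30.0, S = (-22.52, 18.27). ∠KSL = 64.1° gives SL at -86.50° from the x-axis; with |SL| = 27.3, L = (-20.86, -8.976). SL ⟂ LN, so LN runs at 3.500°; with |LN| = 17.9, N = (-2.992, -7.883). LN is perpendicular to ND, so ND runs at 93.50°; with |ND| = 25.6, D = (-4.554, 17.67). Then |KD| = |D − K| = 14.58.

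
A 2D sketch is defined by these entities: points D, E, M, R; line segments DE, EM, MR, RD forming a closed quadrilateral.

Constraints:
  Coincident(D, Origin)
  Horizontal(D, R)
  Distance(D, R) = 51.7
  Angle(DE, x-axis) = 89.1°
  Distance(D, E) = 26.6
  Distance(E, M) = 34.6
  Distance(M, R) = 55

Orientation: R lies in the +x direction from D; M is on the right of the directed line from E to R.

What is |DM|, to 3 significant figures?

8.32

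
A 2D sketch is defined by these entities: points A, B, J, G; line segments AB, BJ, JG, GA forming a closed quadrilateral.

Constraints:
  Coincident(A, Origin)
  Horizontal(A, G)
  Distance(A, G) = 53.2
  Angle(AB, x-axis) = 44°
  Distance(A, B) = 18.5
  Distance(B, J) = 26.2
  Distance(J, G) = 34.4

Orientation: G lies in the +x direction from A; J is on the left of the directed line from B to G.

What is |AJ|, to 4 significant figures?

44.62

Checks: |BJ| = 26.20 ✓; |JG| = 34.40 ✓.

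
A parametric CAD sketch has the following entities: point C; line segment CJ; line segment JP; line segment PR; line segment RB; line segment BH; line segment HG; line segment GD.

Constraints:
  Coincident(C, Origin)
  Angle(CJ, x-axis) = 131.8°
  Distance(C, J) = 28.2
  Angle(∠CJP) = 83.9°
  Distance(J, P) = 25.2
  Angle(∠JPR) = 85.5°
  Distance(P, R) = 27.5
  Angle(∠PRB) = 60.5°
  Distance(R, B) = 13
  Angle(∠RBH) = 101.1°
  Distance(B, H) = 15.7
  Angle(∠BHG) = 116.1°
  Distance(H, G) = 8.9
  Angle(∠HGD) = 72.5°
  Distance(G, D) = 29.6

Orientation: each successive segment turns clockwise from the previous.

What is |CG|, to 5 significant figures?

33.332

∠RBH = 101.1° gives BH at 102.80° from the x-axis; with |BH| = 15.7, H = (-0.55856, 27.129). ∠BHG = 116.1° gives HG at 38.900° from the x-axis; with |HG| = 8.9, G = (6.3678, 32.718). Then |CG| = |G − C| = 33.332.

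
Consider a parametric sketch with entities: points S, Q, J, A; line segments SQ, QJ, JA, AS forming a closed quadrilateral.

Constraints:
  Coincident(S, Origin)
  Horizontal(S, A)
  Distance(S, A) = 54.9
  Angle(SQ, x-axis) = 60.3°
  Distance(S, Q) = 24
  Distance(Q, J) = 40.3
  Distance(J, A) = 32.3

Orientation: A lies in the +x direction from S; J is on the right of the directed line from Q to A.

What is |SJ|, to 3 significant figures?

31.7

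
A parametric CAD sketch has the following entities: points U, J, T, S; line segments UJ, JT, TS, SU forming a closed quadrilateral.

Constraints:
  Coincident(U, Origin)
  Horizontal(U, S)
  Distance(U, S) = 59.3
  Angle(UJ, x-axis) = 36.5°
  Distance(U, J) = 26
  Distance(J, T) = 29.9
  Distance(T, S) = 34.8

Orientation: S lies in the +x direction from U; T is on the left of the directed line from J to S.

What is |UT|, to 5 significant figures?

55.884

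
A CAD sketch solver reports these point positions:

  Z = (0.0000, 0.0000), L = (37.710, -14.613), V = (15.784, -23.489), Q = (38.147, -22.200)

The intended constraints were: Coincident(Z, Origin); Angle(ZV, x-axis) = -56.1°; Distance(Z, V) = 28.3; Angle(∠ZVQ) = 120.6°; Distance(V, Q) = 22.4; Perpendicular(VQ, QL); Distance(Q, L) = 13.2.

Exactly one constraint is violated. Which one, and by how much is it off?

Distance(Q, L) = 13.2 — off by 5.60.

Z = (0.00, 0.00) ✓; ZV at -56.10° ✓; |ZV| = 28.30 ✓; ∠ZVQ = 120.6° ✓; |VQ| = 22.40 ✓; ∠(VQ, QL) = 90.00° ✓; |QL| = 7.600 ✗.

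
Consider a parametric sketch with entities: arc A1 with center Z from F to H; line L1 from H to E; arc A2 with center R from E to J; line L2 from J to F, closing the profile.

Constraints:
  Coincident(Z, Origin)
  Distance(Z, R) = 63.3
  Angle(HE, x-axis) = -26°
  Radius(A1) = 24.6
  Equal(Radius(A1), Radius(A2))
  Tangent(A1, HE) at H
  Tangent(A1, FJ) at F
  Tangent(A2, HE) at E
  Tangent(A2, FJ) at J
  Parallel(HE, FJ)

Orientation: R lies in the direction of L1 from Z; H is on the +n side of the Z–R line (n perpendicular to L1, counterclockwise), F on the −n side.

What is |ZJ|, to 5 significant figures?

67.912

Tangency of A1 to both parallel lines with radius 24.6 puts H and F at Z ± 24.6·n: H = (10.784, 22.110), F = (-10.784, -22.110). Equal radii place E and J the same way about R: E = R + 24.6·n = (67.678, -5.6386), J = R − 24.6·n = (46.110, -49.859). Then |ZJ| = |J − Z| = 67.912.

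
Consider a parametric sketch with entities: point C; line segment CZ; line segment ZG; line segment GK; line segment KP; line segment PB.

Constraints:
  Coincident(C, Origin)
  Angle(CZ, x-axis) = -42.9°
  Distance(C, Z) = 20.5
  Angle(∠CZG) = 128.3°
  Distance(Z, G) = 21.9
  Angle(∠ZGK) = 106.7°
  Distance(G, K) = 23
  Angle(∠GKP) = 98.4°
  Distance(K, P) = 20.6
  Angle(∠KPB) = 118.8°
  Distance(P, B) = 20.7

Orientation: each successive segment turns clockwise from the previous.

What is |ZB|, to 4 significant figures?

19.80

C is at the origin; CZ runs at -42.9° with length 20.5, so Z = (15.02, -13.95). ∠CZG = 128.3° gives ZG at -94.60° from the x-axis; with |ZG| = 21.9, G = (13.26, -35.78). ∠ZGK = 106.7° gives GK at -167.9° from the x-axis; with |GK| = 23.0, K = (-9.228, -40.61). ∠GKP = 98.4° gives KP at 110.5° from the x-axis; with |KP| = 20.6, P = (-16.44, -21.31). ∠KPB = 118.8° gives PB at 49.30° from the x-axis; with |PB| = 20.7, B = (-2.944, -5.617). Then |ZB| = |B − Z| = 19.80.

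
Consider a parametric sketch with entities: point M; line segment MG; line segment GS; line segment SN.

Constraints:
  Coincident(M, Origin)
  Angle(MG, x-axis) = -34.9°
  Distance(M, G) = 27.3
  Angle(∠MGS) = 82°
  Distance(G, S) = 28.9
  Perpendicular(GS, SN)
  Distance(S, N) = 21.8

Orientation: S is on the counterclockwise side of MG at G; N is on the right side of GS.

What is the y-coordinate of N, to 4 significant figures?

0.2903

M is at the origin; MG runs at -34.9° with length 27.3, so G = 27.3·(cos -34.9°, sin -34.9°) = (22.39, -15.62). ∠MGS = 82.0°, so GS runs at -34.9° + (180° − 82.0°) = 63.10° from the x-axis; with |GS| = 28.9, S = G + 28.9·(cos 63.10°, sin 63.10°) = (35.47, 10.15). The perpendicularity gives SN at right angles to GS; with |SN| = 21.8 on the right of GS, N = S + 21.8·(0.8918, -0.4524) = (54.91, 0.2903). So N.y = 0.2903.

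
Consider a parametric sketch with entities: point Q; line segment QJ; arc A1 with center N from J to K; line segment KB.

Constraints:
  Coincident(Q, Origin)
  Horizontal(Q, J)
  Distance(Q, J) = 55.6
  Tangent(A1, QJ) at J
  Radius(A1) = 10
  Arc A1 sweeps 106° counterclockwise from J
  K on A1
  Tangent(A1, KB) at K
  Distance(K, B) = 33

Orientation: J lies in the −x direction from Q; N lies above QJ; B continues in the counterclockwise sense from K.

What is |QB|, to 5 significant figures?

70.799

Q is at the origin; QJ is horizontal with |QJ| = 55.6 and J on the −x side, so J = (-55.600, 0.0000). A1 meets QJ tangentially, so NJ is at right angles to QJ, so N = J + (0, 10) = (-55.600, 10.000). On A1, J sits at bearing -90° from N; a 106° counterclockwise sweep puts K at bearing 16°, so K = N + 10.0·(cos 16°, sin 16°) = (-45.987, 12.756). The tangent condition forces NK to be normal to KB, so KB runs along (−sin 16°, cos 16°); with |KB| = 33.0, B = (-55.083, 44.478). Then |QB| = |B − Q| = 70.799.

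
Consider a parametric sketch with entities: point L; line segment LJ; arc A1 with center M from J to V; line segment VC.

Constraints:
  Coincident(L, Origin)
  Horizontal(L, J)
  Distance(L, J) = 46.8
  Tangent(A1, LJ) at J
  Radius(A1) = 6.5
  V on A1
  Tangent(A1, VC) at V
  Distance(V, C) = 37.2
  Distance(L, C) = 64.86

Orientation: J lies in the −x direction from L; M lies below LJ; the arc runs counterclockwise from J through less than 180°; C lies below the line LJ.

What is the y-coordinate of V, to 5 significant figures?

-7.5147

Checks: L = (0.00, 0.00) ✓; |MV| = 6.500 ✓; ∠(MV, VC) = 90.00° ✓; |VC| = 37.20 ✓; |LC| = 64.86 ✓.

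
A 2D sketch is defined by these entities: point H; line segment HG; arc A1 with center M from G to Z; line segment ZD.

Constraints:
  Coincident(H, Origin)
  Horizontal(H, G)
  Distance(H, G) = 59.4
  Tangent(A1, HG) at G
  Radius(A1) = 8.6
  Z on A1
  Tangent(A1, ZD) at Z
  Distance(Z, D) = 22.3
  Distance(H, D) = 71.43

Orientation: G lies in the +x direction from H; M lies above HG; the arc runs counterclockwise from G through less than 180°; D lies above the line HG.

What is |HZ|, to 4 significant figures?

68.61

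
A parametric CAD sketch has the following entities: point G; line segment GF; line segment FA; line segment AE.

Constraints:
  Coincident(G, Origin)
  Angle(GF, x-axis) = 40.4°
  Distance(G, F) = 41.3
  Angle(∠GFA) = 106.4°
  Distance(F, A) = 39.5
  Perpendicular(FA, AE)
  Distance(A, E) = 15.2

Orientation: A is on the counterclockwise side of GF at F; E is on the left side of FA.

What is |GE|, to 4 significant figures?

56.69

G is at the origin; GF runs at 40.4° with length 41.3, so F = 41.3·(cos 40.4°, sin 40.4°) = (31.45, 26.77). ∠GFA = 106.4°, so FA runs at 40.4° + (180° − 106.4°) = 114.0° from the x-axis; with |FA| = 39.5, A = F + 39.5·(cos 114.0°, sin 114.0°) = (15.39, 62.85). FA is perpendicular to AE; with |AE| = 15.2 on the left of FA, E = A + 15.2·(-0.9135, -0.4067) = (1.500, 56.67). Then |GE| = |E − G| = 56.69.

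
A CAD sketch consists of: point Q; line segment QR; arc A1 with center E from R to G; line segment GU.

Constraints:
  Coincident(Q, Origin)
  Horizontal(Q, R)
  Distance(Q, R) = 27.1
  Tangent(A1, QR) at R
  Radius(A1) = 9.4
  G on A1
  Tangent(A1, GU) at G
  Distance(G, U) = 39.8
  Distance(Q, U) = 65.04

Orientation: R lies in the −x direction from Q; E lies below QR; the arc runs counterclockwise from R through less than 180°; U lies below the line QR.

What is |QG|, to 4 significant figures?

36.82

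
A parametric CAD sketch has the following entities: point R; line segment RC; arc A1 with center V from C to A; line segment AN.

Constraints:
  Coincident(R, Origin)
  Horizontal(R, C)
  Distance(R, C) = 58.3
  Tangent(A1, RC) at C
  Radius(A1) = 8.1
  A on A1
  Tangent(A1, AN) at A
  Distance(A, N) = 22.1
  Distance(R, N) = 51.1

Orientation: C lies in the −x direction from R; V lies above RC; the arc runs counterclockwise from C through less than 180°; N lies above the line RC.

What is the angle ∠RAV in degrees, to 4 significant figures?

168.0°

R is at the origin; R and C share the same y with |RC| = 58.3 and C on the −x side, so C = (-58.30, 0.000). A1 meets RC tangentially, so VC is at right angles to RC, so V = C + (0, 8.1) = (-58.30, 8.100). Since VA ⟂ AN (tangency), |VN| = √(8.1² + 22.1²) = 23.54 regardless of where A sits on A1. So N lies on both circle(R, 51.1) and circle(V, 23.54); the above-RC intersection is N = (-43.67, 26.54). A is the foot of the tangent from N: A = (-50.61, 5.556).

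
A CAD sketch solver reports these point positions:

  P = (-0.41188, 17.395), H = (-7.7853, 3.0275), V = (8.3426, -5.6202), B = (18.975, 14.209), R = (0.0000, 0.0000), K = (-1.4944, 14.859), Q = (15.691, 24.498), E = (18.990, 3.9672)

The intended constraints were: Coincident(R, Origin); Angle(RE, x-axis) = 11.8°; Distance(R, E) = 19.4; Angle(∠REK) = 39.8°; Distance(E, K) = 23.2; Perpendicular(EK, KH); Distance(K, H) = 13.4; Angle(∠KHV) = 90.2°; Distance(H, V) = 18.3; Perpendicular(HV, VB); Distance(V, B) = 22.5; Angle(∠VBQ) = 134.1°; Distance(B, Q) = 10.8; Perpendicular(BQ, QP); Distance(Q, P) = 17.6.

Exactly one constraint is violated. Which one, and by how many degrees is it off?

Perpendicular(BQ, QP) — off by 6.10°.

R = (0.00, 0.00) ✓; RE at 11.80° ✓; |RE| = 19.40 ✓; ∠REK = 39.80° ✓; |EK| = 23.20 ✓; ∠(EK, KH) = 90.00° ✓; |KH| = 13.40 ✓; ∠KHV = 90.20° ✓; |HV| = 18.30 ✓; ∠(HV, VB) = 90.00° ✓; |VB| = 22.50 ✓; ∠VBQ = 134.1° ✓; |BQ| = 10.80 ✓; ∠(BQ, QP) = 96.10° ✗; |QP| = 17.60 ✓.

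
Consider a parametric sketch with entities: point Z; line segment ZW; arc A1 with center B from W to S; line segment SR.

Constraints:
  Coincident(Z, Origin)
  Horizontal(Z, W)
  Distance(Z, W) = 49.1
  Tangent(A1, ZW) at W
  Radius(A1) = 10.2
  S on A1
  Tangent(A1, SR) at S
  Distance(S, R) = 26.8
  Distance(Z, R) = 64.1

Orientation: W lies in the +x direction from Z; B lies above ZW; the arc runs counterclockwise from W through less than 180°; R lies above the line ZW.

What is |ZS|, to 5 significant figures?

60.312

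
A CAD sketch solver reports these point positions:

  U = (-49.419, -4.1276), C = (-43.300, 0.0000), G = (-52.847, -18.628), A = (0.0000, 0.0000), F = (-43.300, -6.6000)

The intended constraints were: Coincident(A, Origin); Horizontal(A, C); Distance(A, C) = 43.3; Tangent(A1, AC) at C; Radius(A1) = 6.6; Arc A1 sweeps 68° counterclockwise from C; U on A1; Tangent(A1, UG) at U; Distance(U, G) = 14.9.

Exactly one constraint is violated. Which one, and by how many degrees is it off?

Tangent(A1, UG) at U — off by 8.70°.

A = (0.00, 0.00) ✓; A.y = 0.00, C.y = 0.00 ✓; |AC| = 43.30 ✓; ∠(FC, CA) = 90.00° ✓; |FC| = 6.600 ✓; bearing(F→U) − bearing(F→C) = 68.00° ✓; |FU| = 6.600 ✓; ∠(FU, UG) = 81.30° ✗; |UG| = 14.90 ✓.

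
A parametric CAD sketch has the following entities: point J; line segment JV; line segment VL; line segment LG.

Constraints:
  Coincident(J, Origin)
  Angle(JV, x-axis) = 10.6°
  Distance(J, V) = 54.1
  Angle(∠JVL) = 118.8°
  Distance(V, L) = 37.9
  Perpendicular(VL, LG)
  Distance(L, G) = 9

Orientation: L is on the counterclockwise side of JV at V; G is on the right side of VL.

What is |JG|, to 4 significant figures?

85.28

J is at the origin; JV runs at 10.6° with length 54.1, so V = 54.1·(cos 10.6°, sin 10.6°) = (53.18, 9.952). ∠JVL = 118.8°, so VL runs at 10.6° + (180° − 118.8°) = 71.80° from the x-axis; with |VL| = 37.9, L = V + 37.9·(cos 71.80°, sin 71.80°) = (65.01, 45.96). VL is perpendicular to LG; with |LG| = 9.0 on the right of VL, G = L + 9.0·(0.9500, -0.3123) = (73.56, 43.14). Then |JG| = |G − J| = 85.28.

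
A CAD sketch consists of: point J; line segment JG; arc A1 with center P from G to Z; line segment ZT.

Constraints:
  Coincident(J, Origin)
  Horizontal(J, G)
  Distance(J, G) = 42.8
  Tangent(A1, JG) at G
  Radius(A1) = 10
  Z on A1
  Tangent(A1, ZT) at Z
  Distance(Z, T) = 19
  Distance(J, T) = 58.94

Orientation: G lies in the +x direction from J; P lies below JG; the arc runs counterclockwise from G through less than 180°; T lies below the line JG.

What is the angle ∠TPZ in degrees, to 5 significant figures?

62.241°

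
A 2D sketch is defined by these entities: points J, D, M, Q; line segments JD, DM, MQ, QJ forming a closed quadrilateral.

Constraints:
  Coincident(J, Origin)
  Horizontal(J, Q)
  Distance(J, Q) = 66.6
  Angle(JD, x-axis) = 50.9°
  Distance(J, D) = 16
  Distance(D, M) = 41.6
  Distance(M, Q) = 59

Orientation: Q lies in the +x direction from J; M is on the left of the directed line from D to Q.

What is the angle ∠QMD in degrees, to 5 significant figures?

67.682°

Checks: |DM| = 41.60 ✓; |MQ| = 59.00 ✓.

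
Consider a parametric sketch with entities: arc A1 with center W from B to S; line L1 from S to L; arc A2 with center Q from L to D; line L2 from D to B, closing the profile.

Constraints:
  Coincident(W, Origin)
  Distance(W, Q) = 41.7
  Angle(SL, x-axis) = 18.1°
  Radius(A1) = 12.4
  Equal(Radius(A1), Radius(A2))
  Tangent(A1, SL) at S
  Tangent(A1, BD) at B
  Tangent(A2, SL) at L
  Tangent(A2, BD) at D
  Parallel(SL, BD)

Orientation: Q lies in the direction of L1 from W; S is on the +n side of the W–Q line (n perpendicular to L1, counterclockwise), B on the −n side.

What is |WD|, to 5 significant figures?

43.505

The slot axis is L1's direction at 18.1°, so u = (cos 18.1°, sin 18.1°) = (0.95052, 0.31068) and n = (−sin 18.1°, cos 18.1°) = (-0.31068, 0.95052). W is at the origin and Q lies 41.7 along u from W, so Q = 41.7·u = (39.637, 12.955). Tangency of A1 to both parallel lines with radius 12.4 puts S and B at W ± 12.4·n: S = (-3.8524, 11.786), B = (3.8524, -11.786). Equal radii place L and D the same way about Q: L = Q + 12.4·n = (35.784, 24.742), D = Q − 12.4·n = (43.489, 1.1688). Then |WD| = |D − W| = 43.505.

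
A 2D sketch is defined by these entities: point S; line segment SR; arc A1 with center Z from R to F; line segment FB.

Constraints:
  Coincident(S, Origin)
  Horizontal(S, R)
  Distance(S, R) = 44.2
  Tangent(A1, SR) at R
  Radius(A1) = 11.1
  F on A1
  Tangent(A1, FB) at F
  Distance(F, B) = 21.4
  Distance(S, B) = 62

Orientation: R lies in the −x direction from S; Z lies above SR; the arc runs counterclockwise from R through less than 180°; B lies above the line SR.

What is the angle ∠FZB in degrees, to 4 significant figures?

62.58°

Checks: |ZF| = 11.10 ✓; ∠(ZF, FB) = 90.00° ✓; |FB| = 21.40 ✓; |SB| = 62.00 ✓.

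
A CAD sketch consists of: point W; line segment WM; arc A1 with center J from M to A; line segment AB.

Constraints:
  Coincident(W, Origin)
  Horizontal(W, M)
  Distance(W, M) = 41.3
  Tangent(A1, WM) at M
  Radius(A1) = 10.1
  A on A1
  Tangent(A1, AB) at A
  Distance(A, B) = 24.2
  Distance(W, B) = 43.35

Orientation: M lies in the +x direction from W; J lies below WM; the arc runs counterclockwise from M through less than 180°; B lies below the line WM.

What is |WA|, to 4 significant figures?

32.51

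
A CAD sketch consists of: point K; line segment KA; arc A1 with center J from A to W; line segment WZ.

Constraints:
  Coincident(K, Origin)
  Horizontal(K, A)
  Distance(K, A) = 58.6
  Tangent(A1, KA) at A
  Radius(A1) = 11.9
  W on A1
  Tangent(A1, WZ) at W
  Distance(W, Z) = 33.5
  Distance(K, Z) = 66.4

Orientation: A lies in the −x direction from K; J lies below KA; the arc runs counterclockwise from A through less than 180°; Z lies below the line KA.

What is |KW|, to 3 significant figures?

70.7

K is at the origin; K and A share the same y with |KA| = 58.6 and A on the −x side, so A = (-58.6, 0.00). Since A1 is tangent to KA there, JA ⟂ KA, so J = A + (0, -11.9) = (-58.6, -11.9). Since JW ⟂ WZ (tangency), |JZ| = √(11.9² + 33.5²) = 35.6 regardless of where W sits on A1. So Z lies on both circle(K, 66.4) and circle(J, 35.6); the below-KA intersection is Z = (-48.0, -45.8). W is the foot of the tangent from Z: W = (-68.1, -19.0).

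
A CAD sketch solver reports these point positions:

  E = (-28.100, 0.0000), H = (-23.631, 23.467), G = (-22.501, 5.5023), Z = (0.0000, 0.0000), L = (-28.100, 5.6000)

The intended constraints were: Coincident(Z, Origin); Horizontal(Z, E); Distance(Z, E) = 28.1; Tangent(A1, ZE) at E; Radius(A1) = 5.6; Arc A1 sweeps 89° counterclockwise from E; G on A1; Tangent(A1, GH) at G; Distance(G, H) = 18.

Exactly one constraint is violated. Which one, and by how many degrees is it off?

Tangent(A1, GH) at G — off by 4.60°.

Z = (0.00, 0.00) ✓; Z.y = 0.00, E.y = 0.00 ✓; |ZE| = 28.10 ✓; ∠(LE, EZ) = 90.00° ✓; |LE| = 5.600 ✓; bearing(L→G) − bearing(L→E) = 89.00° ✓; |LG| = 5.600 ✓; ∠(LG, GH) = 85.40° ✗; |GH| = 18.00 ✓.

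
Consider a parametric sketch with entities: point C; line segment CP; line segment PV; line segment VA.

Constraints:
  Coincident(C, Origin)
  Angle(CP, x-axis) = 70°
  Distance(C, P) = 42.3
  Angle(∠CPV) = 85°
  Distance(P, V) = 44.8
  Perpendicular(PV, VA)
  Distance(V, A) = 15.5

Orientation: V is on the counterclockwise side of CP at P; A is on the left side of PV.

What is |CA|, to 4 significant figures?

48.99

∠CPV = 85.0°, so PV runs at 70.0° + (180° − 85.0°) = 165.0° from the x-axis; with |PV| = 44.8, V = P + 44.8·(cos 165.0°, sin 165.0°) = (-28.81, 51.34). PV ⟂ VA; with |VA| = 15.5 on the left of PV, A = V + 15.5·(-0.2588, -0.9659) = (-32.82, 36.37). Then |CA| = |A − C| = 48.99.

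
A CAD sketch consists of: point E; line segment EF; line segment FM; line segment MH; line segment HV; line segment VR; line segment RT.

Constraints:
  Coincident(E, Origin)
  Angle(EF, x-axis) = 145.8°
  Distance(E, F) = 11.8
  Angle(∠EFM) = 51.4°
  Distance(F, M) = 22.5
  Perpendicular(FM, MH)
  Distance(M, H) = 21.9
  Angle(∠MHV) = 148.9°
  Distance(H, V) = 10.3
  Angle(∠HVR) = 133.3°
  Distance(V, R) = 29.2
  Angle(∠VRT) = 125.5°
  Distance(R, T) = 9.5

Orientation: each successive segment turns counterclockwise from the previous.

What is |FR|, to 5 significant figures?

38.600

E is at the origin; EF runs at 145.8° with length 11.8, so F = (-9.7596, 6.6326). ∠EFM = 51.4° gives FM at -85.600° from the x-axis; with |FM| = 22.5, M = (-8.0334, -15.801). FM ⟂ MH, so MH runs at 4.4000°; with |MH| = 21.9, H = (13.802, -14.121). ∠MHV = 148.9° gives HV at 35.500° from the x-axis; with |HV| = 10.3, V = (22.187, -8.1397). ∠HVR = 133.3° gives VR at 82.200° from the x-axis; with |VR| = 29.2, R = (26.150, 20.790). Then |FR| = |R − F| = 38.600.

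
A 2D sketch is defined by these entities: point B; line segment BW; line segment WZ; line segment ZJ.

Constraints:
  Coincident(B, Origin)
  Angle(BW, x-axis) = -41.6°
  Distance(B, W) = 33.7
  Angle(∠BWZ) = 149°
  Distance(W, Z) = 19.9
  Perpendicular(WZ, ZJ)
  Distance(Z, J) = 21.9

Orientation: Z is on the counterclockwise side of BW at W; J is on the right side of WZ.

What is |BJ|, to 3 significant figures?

62.6

B is at the origin; BW runs at -41.6° with length 33.7, so W = 33.7·(cos -41.6°, sin -41.6°) = (25.2, -22.4). ∠BWZ = 149.0°, so WZ runs at -41.6° + (180° − 149.0°) = -10.6° from the x-axis; with |WZ| = 19.9, Z = W + 19.9·(cos -10.6°, sin -10.6°) = (44.8, -26.0). The perpendicularity gives ZJ at right angles to WZ; with |ZJ| = 21.9 on the right of WZ, J = Z + 21.9·(-0.184, -0.983) = (40.7, -47.6). Then |BJ| = |J − B| = 62.6.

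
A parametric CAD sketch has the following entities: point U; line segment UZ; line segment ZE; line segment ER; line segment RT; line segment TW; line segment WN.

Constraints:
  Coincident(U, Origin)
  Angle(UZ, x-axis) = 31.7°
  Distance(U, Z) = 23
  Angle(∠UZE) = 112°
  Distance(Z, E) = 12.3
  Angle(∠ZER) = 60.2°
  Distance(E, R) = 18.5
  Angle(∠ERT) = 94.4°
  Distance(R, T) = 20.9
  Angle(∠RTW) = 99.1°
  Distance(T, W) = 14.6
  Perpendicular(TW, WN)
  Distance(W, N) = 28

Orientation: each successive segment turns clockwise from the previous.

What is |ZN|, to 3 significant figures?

15.2

U is at the origin; UZ runs at 31.7° with length 23.0, so Z = (19.6, 12.1). ∠UZE = 112.0° gives ZE at -36.3° from the x-axis; with |ZE| = 12.3, E = (29.5, 4.80). ∠ZER = 60.2° gives ER at -156° from the x-axis; with |ER| = 18.5, R = (12.6, -2.69). ∠ERT = 94.4° gives RT at 118° from the x-axis; with |RT| = 20.9, T = (2.66, 15.7). ∠RTW = 99.1° gives TW at 37.4° from the x-axis; with |TW| = 14.6, W = (14.3, 24.6). TW is perpendicular to WN, so WN runs at -52.6°; with |WN| = 28.0, N = (31.3, 2.34). Then |ZN| = |N − Z| = 15.2.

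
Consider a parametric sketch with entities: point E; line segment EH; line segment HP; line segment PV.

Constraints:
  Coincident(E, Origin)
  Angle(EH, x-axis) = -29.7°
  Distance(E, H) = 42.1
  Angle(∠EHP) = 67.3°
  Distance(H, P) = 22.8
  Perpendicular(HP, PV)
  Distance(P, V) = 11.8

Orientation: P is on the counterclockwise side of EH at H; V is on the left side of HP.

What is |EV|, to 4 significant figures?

27.82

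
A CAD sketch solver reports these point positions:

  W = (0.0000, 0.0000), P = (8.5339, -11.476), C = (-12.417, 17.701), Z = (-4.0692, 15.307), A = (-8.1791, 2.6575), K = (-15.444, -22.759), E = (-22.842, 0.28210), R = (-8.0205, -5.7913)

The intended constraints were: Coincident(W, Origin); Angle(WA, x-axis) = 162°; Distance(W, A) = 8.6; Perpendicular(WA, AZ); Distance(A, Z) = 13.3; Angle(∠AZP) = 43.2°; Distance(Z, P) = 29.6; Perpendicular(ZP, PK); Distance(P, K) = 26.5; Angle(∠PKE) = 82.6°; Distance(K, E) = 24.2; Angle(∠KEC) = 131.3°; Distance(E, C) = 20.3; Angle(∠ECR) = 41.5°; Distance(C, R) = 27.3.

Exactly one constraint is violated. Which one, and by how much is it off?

Distance(C, R) = 27.3 — off by 3.40.

W = (0.00, 0.00) ✓; WA at 162.0° ✓; |WA| = 8.600 ✓; ∠(WA, AZ) = 90.00° ✓; |AZ| = 13.30 ✓; ∠AZP = 43.20° ✓; |ZP| = 29.60 ✓; ∠(ZP, PK) = 90.00° ✓; |PK| = 26.50 ✓; ∠PKE = 82.60° ✓; |KE| = 24.20 ✓; ∠KEC = 131.3° ✓; |EC| = 20.30 ✓; ∠ECR = 41.50° ✓; |CR| = 23.90 ✗.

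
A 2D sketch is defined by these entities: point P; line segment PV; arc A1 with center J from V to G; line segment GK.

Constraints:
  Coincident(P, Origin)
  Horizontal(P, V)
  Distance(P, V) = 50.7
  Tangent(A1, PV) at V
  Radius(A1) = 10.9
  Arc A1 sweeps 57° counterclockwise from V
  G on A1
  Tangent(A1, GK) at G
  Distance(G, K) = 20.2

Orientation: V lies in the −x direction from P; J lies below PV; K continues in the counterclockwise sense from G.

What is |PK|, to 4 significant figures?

74.15

On A1, V sits at bearing 90° from J; a 57° counterclockwise sweep puts G at bearing 147°, so G = J + 10.9·(cos 147°, sin 147°) = (-59.84, -4.963). Since A1 is tangent to GK there, JG ⟂ GK, so GK runs along (−sin 147°, cos 147°); with |GK| = 20.2, K = (-70.84, -21.90). Then |PK| = |K − P| = 74.15.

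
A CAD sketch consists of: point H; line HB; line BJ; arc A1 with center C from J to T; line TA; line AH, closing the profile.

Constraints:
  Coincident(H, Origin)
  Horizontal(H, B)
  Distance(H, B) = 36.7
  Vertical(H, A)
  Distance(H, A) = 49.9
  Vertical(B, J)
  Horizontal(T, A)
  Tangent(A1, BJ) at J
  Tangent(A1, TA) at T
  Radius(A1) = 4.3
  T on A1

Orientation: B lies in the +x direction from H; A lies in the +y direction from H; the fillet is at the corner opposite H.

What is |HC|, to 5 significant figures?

55.939

H is at the origin; HB is horizontal with |HB| = 36.7 and B on the +x side, so B = (36.700, 0.0000). HA is vertical with |HA| = 49.9 and A on the +y side, so A = (0.0000, 49.900). The virtual corner opposite H is at (36.700, 49.900). The tangent condition forces CJ to be normal to BJ and A1 meets TA tangentially, so CT is at right angles to TA, with radius 4.3, so the center C sits 4.3 in from both sides at C = (32.400, 45.600). Then |HC| = |C − H| = 55.939.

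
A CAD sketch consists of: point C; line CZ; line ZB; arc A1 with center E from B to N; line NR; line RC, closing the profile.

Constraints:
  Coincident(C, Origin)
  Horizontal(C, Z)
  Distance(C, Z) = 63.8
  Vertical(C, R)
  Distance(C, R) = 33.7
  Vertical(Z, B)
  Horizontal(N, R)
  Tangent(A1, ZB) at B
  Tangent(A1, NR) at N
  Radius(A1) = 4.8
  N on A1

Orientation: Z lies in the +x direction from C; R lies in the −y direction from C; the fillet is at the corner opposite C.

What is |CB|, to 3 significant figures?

70.0

C is at the origin; CZ is horizontal with |CZ| = 63.8 and Z on the +x side, so Z = (63.8, 0.00). CR is vertical with |CR| = 33.7 and R on the −y side, so R = (0.00, -33.7). The virtual corner opposite C is at (63.8, -33.7). A1 meets ZB tangentially, so EB is at right angles to ZB and since A1 is tangent to NR there, EN ⟂ NR, with radius 4.8, so the center E sits 4.8 in from both sides at E = (59.0, -28.9). That places the tangent points at B = (63.8, -28.9) on ZB and N = (59.0, -33.7) on NR. Then |CB| = |B − C| = 70.0.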